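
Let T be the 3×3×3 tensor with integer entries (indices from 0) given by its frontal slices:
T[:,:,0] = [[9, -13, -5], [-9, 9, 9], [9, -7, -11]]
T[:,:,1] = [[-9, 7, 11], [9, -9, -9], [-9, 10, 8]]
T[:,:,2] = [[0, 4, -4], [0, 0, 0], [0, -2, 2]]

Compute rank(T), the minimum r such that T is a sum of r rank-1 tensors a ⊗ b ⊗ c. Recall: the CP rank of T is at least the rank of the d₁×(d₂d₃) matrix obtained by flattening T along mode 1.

Lower bound: the mode-1 unfolding of T (rows indexed by i, columns by (j,k) = (0,0), (0,1), (0,2), (1,0), (1,1), (1,2), (2,0), (2,1), (2,2)) is [[9, -9, 0, -13, 7, 4, -5, 11, -4], [-9, 9, 0, 9, -9, 0, 9, -9, 0], [9, -9, 0, -7, 10, -2, -11, 8, 2]].
There the 2×2 minor on rows i ∈ {0, 1}, columns (j,k) ∈ {(0,0), (1,0)} is det [[9, -13], [-9, 9]] = -36 ≠ 0, so this unfolding has rank ≥ 2; CP rank is at least every unfolding rank, so rank(T) ≥ 2. (Flattening ranks never certify an upper bound on CP rank; for that we must actually write T with 2 rank-1 terms.)
Upper bound — finding two terms. Write S_k = T[:,:,k] for the frontal slices: S₀ = [[9, -13, -5], [-9, 9, 9], [9, -7, -11]], S₁ = [[-9, 7, 11], [9, -9, -9], [-9, 10, 8]], S₂ = [[0, 4, -4], [0, 0, 0], [0, -2, 2]].
If T = a₁ ⊗ b₁ ⊗ c₁ + a₂ ⊗ b₂ ⊗ c₂ then each S_k = c₁[k]·a₁b₁ᵀ + c₂[k]·a₂b₂ᵀ. S₀ and S₁ are linearly independent, so a₁b₁ᵀ and a₂b₂ᵀ must span the same plane of matrices: they are the rank-1 matrices of the form x·S₀ + y·S₁.
The 2×2 minor of x·S₀ + y·S₁ on rows {0,1}, columns {0,1} is −36·x² + 18·xy + 18·y² = (-18)·(x − y)(2·x + y), vanishing at (x:y) = (1:1) and (1:-2).
M₁ = S₀ + S₁ = [[0, -6, 6], [0, 0, 0], [0, 3, -3]] = (-3)·[2, 0, -1][0, 1, -1]ᵀ and M₂ = S₀ − 2·S₁ = [[27, -27, -27], [-27, 27, 27], [27, -27, -27]] = 27·[1, -1, 1][1, -1, -1]ᵀ, so take a₁ = [2, 0, -1], b₁ = [0, 1, -1], a₂ = [1, -1, 1], b₂ = [1, -1, -1].
Each slice is an integer combination of E₁ = a₁b₁ᵀ and E₂ = a₂b₂ᵀ: S₀ = −2·E₁ + 9·E₂, S₁ = −E₁ − 9·E₂, S₂ = 2·E₁; reading off coefficients, c₁ = [-2, -1, 2] and c₂ = [9, -9, 0].
Hence T = [2, 0, -1] ⊗ [0, 1, -1] ⊗ [-2, -1, 2] + [1, -1, 1] ⊗ [1, -1, -1] ⊗ [9, -9, 0], so rank(T) ≤ 2.
These bounds meet, so rank(T) = 2.

2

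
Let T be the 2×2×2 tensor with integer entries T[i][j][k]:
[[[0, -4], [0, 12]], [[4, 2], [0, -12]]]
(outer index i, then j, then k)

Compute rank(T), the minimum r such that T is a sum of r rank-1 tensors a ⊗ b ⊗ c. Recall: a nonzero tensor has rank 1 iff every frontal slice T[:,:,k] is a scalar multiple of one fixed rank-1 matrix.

Lower bound: in the mode-3 unfolding of T (rows indexed by k, columns by (i,j)) the 2×2 minor on rows k ∈ {0, 1}, columns (i,j) ∈ {(0,0), (1,0)} is det [[0, 4], [-4, 2]] = 16 ≠ 0, so that unfolding has rank ≥ 2 and hence rank(T) ≥ 2 (CP rank is at least every unfolding rank, though it can be larger).
Upper bound: with S_k = T[:,:,k], the two rank-1 terms a₁b₁ᵀ, a₂b₂ᵀ are the rank-1 members of the pencil x·S₀ + y·S₁.
det(x·S₀ + y·S₁) is −48·xy + 24·y² = (-24)·(2·x − y)(y), vanishing at (x:y) = (1:2) and (1:0).
M₁ = S₀ + 2·S₁ = [[-8, 24], [8, -24]] = (-8)·[1, -1][1, -3]ᵀ and M₂ = S₀ = [[0, 0], [4, 0]] = 4·[0, 1][1, 0]ᵀ, so take a₁ = [1, -1], b₁ = [1, -3], a₂ = [0, 1], b₂ = [1, 0].
Each slice is an integer combination of E₁ = a₁b₁ᵀ and E₂ = a₂b₂ᵀ: S₀ = 4·E₂, S₁ = −4·E₁ − 2·E₂; reading off coefficients, c₁ = [0, -4] and c₂ = [4, -2].
Hence T = [1, -1] ⊗ [1, -3] ⊗ [0, -4] + [0, 1] ⊗ [1, 0] ⊗ [4, -2], so rank(T) ≤ 2.
These bounds meet, so rank(T) = 2.

2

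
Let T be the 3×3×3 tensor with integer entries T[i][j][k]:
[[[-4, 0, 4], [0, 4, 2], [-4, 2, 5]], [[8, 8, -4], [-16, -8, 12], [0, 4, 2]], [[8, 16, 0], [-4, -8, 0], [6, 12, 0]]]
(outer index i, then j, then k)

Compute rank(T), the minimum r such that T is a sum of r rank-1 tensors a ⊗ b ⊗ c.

3

Lower bound: the mode-1 unfolding of T (rows indexed by i, columns by (j,k) = (0,0), (0,1), (0,2), (1,0), (1,1), (1,2), (2,0), (2,1), (2,2)) is [[-4, 0, 4, 0, 4, 2, -4, 2, 5], [8, 8, -4, -16, -8, 12, 0, 4, 2], [8, 16, 0, -4, -8, 0, 6, 12, 0]].
There the 3×3 minor on rows i ∈ {0, 1, 2}, columns (j,k) ∈ {(0,0), (0,1), (1,0)} is det [[-4, 0, 0], [8, 8, -16], [8, 16, -4]] = -896 ≠ 0, so this unfolding has rank ≥ 3; CP rank is at least every unfolding rank, so rank(T) ≥ 3. (Flattening ranks never certify an upper bound on CP rank; for that we must actually write T with 3 rank-1 terms.)
Upper bound: T is a sum of 3 rank-1 terms, T = [1, -2, -2] ⊗ [2, -2, 1] ⊗ [-2, -2, 1] + [1, 0, 2] ⊗ [1, 0, 1] ⊗ [0, 4, 2] + [1, 2, -1] ⊗ [0, 2, 1] ⊗ [-2, 0, 2] (one valid choice — decompositions are not unique — normalised so each a, b is primitive with positive first nonzero entry; check it by expanding all entries), so rank(T) ≤ 3.
These bounds meet, so rank(T) = 3.
Check entry T[1,0,2] = -4: (-2)·(2)·(1) + (0)·(1)·(2) + (2)·(0)·(2) = -4.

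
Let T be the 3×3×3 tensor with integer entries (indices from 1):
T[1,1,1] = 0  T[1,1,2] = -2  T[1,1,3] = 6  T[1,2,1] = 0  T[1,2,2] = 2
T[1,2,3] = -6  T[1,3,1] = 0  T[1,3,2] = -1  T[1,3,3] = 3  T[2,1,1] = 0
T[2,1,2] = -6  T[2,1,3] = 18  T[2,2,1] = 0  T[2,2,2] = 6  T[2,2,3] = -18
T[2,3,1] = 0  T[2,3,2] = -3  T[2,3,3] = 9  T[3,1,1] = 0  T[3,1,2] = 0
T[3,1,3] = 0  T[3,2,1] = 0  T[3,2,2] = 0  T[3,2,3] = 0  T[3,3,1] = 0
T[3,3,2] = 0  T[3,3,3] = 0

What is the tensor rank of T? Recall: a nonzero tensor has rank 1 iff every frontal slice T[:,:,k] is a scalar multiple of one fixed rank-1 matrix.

1

Lower bound: T ≠ 0 (e.g. T[1,1,2] = -2), so rank(T) ≥ 1.
Upper bound: if T = a ⊗ b ⊗ c then every fibre of T is a multiple of the corresponding factor, so read the factors off the fibres through the nonzero entry T[1,1,2] = -2.
The mode-1 fibre T[:,1,2] = [-2, -6, 0] gives a = (1, 3, 0) (primitive direction); the mode-2 fibre T[1,:,2] = [-2, 2, -1] gives b = (2, -2, 1); then c[k] = T[1,1,k] / (a[1]·b[1]) = [0, -2, 6] / 2 = (0, -1, 3).
Expanding (1, 3, 0) ⊗ (2, -2, 1) ⊗ (0, -1, 3) reproduces all 27 entries of T, so T = (1, 3, 0) ⊗ (2, -2, 1) ⊗ (0, -1, 3) and rank(T) ≤ 1.
These bounds meet, so rank(T) = 1.
Check entry T[2,3,3] = 9: (3)·(1)·(3) = 9.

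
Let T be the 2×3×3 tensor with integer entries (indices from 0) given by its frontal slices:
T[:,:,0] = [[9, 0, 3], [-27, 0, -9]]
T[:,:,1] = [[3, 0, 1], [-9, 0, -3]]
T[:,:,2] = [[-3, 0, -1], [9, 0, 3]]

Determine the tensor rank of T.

1

Lower bound: T ≠ 0 (e.g. T[0,0,0] = 9), so rank(T) ≥ 1.
Upper bound: if T = a ⊗ b ⊗ c then every fibre of T is a multiple of the corresponding factor, so read the factors off the fibres through the nonzero entry T[0,0,0] = 9.
The mode-1 fibre T[:,0,0] = [9, -27] gives a = [1, -3] (primitive direction); the mode-2 fibre T[0,:,0] = [9, 0, 3] gives b = [3, 0, 1]; then c[k] = T[0,0,k] / (a[0]·b[0]) = [9, 3, -3] / 3 = [3, 1, -1].
Expanding [1, -3] ⊗ [3, 0, 1] ⊗ [3, 1, -1] reproduces all 18 entries of T, so T = [1, -3] ⊗ [3, 0, 1] ⊗ [3, 1, -1] and rank(T) ≤ 1.
These bounds meet, so rank(T) = 1.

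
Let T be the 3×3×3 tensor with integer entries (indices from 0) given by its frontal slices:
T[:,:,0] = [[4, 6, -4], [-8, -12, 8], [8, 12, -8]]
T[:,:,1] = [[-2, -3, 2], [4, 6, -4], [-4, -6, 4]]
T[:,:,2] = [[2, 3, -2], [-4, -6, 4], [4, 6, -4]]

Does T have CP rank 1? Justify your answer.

Yes

The mode-1 fibre T[:,0,0] = [4, -8, 8] gives a = [1, -2, 2] (primitive direction); the mode-2 fibre T[0,:,0] = [4, 6, -4] gives b = [2, 3, -2]; then c[k] = T[0,0,k] / (a[0]·b[0]) = [4, -2, 2] / 2 = [2, -1, 1].
Expanding [1, -2, 2] ∘ [2, 3, -2] ∘ [2, -1, 1] reproduces all 27 entries of T, so T = [1, -2, 2] ∘ [2, 3, -2] ∘ [2, -1, 1] and rank(T) ≤ 1.
Equivalently every frontal slice T[:,:,k] is c[k] times the rank-1 matrix [1, -2, 2] ∘ [2, 3, -2]. So T has rank 1 (it is nonzero).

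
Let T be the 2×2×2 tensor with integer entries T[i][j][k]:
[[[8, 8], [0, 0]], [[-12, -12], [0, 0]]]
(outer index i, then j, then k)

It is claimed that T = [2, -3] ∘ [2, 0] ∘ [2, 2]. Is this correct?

Yes

Reconstruct entrywise from the claimed factors. For example, T[1,1,0] = 0 and Σₗ aₗ[1]bₗ[1]cₗ[0] = (-3)·(0)·(2) = 0; checking all 8 entries, every one matches. The claim holds.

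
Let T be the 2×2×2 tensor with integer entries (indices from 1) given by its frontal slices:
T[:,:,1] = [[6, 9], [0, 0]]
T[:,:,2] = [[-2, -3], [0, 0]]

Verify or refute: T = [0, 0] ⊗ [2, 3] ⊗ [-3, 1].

No

Reconstruct entry (1,1,1) from the claimed factors: Σₗ aₗ[1]bₗ[1]cₗ[1] = (0)·(2)·(-3) = 0, but T[1,1,1] = 6. The claim is false.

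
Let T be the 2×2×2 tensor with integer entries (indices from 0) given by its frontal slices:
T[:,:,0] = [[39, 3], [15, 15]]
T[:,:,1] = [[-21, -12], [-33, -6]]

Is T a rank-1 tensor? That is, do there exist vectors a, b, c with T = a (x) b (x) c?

The mode-1 unfolding of T (rows indexed by i, columns by (j,k) = (0,0), (0,1), (1,0), (1,1)) is [[39, -21, 3, -12], [15, -33, 15, -6]].
There the 2×2 minor on rows i ∈ {0, 1}, columns (j,k) ∈ {(0,0), (0,1)} is det [[39, -21], [15, -33]] = -972 ≠ 0, so this unfolding has rank ≥ 2; CP rank is at least every unfolding rank, so rank(T) ≥ 2.
In particular rank(T) ≥ 2 > 1, so T is not rank-1.

No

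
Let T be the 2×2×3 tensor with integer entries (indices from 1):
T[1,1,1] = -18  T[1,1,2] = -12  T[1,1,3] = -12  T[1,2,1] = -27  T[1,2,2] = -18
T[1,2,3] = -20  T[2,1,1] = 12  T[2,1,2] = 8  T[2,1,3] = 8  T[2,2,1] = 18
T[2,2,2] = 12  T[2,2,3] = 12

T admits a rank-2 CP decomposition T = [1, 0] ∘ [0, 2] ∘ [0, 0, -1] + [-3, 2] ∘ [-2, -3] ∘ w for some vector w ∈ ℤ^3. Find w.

w = [-3, -2, -2]

Subtract the known terms from T to get the rank-1 residual R = [-3, 2] ∘ [-2, -3] ∘ w, so R[i,j,k] = a[i]·b[j]·w[k]. Pick indices with nonzero a[1]·b[1] = (-3)·(-2) = 6. Only the fibre through (1,1,·) is needed: R[1,1,:] = T[1,1,:] − Σₗ aₗ[1]bₗ[1]cₗ = [-18, -12, -12] − (1)·(0)·[0, 0, -1] = [-18, -12, -12]. Then w[k] = R[1,1,k] / 6 for each k, giving w = [-18, -12, -12] / 6 = [-3, -2, -2].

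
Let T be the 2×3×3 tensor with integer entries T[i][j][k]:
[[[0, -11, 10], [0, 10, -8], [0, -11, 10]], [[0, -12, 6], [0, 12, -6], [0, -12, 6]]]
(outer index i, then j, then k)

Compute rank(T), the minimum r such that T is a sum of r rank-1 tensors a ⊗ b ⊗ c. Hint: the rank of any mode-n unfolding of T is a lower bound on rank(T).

Lower bound: in the mode-3 unfolding of T (rows indexed by k, columns by (i,j)) the 2×2 minor on rows k ∈ {1, 2}, columns (i,j) ∈ {(0,0), (0,1)} is det [[-11, 10], [10, -8]] = -12 ≠ 0, so that unfolding has rank ≥ 2 and hence rank(T) ≥ 2 (CP rank is at least every unfolding rank, though it can be larger).
Upper bound: with S_k = T[:,:,k], the two rank-1 terms a₁b₁ᵀ, a₂b₂ᵀ are the rank-1 members of the pencil x·S₁ + y·S₂.
The 2×2 minor of x·S₁ + y·S₂ on rows {0,1}, columns {0,1} is −12·x² + 30·xy − 12·y² = (-6)·(x − 2·y)(2·x − y), vanishing at (x:y) = (2:1) and (1:2).
M₁ = 2·S₁ + S₂ = [[-12, 12, -12], [-18, 18, -18]] = (-6)·(2, 3)(1, -1, 1)ᵀ and M₂ = S₁ + 2·S₂ = [[9, -6, 9], [0, 0, 0]] = 3·(1, 0)(3, -2, 3)ᵀ, so take a₁ = (2, 3), b₁ = (1, -1, 1), a₂ = (1, 0), b₂ = (3, -2, 3).
Each slice is an integer combination of E₁ = a₁b₁ᵀ and E₂ = a₂b₂ᵀ: S₀ = 0, S₁ = −4·E₁ − E₂, S₂ = 2·E₁ + 2·E₂; reading off coefficients, c₁ = (0, -4, 2) and c₂ = (0, -1, 2).
Hence T = (2, 3) ⊗ (1, -1, 1) ⊗ (0, -4, 2) + (1, 0) ⊗ (3, -2, 3) ⊗ (0, -1, 2), so rank(T) ≤ 2.
These bounds meet, so rank(T) = 2.

2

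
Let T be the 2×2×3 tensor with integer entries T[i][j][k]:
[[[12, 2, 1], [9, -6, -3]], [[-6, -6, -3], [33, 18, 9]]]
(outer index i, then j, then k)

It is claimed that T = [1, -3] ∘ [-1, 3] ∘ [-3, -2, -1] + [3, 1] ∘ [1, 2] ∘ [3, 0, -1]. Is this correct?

Reconstruct entry (0,0,2) from the claimed factors: Σₗ aₗ[0]bₗ[0]cₗ[2] = (1)·(-1)·(-1) + (3)·(1)·(-1) = -2, but T[0,0,2] = 1. The claim is false.

No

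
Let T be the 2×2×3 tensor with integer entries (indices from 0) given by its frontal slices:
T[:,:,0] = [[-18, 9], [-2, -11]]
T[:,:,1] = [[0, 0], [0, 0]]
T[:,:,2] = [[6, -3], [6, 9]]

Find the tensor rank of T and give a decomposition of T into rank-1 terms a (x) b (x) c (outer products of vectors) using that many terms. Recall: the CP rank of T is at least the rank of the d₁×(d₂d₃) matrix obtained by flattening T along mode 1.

Lower bound: the mode-2 unfolding of T (rows indexed by j, columns by (i,k) = (0,0), (0,1), (0,2), (1,0), (1,1), (1,2)) is [[-18, 0, 6, -2, 0, 6], [9, 0, -3, -11, 0, 9]].
There the 2×2 minor on rows j ∈ {0, 1}, columns (i,k) ∈ {(0,0), (1,0)} is det [[-18, -2], [9, -11]] = 216 ≠ 0, so this unfolding has rank ≥ 2; CP rank is at least every unfolding rank, so rank(T) ≥ 2. (Unfolding ranks only ever bound the CP rank from below — rank(T) can be strictly larger than all of them — so the matching upper bound has to come from an explicit 2-term decomposition.)
Upper bound — finding two terms. Write S_k = T[:,:,k] for the frontal slices: S₀ = [[-18, 9], [-2, -11]], S₁ = [[0, 0], [0, 0]], S₂ = [[6, -3], [6, 9]].
If T = a₁ (x) b₁ (x) c₁ + a₂ (x) b₂ (x) c₂ then each S_k = c₁[k]·a₁b₁ᵀ + c₂[k]·a₂b₂ᵀ. S₀ and S₂ are linearly independent, so a₁b₁ᵀ and a₂b₂ᵀ must span the same plane of matrices: they are the rank-1 matrices of the form x·S₀ + y·S₂.
det(x·S₀ + y·S₂) is 216·x² − 288·xy + 72·y² = 72·(3·x − y)(x − y), vanishing at (x:y) = (1:3) and (1:1).
M₁ = S₀ + 3·S₂ = [[0, 0], [16, 16]] = 16·[0, 1][1, 1]ᵀ and M₂ = S₀ + S₂ = [[-12, 6], [4, -2]] = (-2)·[3, -1][2, -1]ᵀ, so take a₁ = [0, 1], b₁ = [1, 1], a₂ = [3, -1], b₂ = [2, -1].
Each slice is an integer combination of E₁ = a₁b₁ᵀ and E₂ = a₂b₂ᵀ: S₀ = −8·E₁ − 3·E₂, S₁ = 0, S₂ = 8·E₁ + E₂; reading off coefficients, c₁ = [-8, 0, 8] and c₂ = [-3, 0, 1].
Hence T = [0, 1] (x) [1, 1] (x) [-8, 0, 8] + [3, -1] (x) [2, -1] (x) [-3, 0, 1], so rank(T) ≤ 2.
These bounds meet, so rank(T) = 2.

rank(T) = 2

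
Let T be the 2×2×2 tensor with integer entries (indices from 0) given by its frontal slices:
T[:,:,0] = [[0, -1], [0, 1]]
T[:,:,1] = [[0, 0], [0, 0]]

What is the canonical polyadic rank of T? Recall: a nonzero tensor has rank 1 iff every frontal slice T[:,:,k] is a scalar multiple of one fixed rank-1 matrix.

1

Lower bound: T ≠ 0 (e.g. T[0,1,0] = -1), so rank(T) ≥ 1.
Upper bound: the mode-1 fibre T[:,1,0] = [-1, 1] gives a = [1, -1] (primitive direction); the mode-2 fibre T[0,:,0] = [0, -1] gives b = [0, 1]; then c[k] = T[0,1,k] / (a[0]·b[1]) = [-1, 0] / 1 = [-1, 0].
Expanding [1, -1] (x) [0, 1] (x) [-1, 0] reproduces all 8 entries of T, so T = [1, -1] (x) [0, 1] (x) [-1, 0] and rank(T) ≤ 1.
These bounds meet, so rank(T) = 1.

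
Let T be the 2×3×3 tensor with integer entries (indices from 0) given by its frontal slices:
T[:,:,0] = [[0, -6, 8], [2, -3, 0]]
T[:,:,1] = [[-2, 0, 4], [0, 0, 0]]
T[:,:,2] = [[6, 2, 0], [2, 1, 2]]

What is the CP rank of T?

Lower bound: the mode-3 unfolding of T (rows indexed by k, columns by (i,j) = (0,0), (0,1), (0,2), (1,0), (1,1), (1,2)) is [[0, -6, 8, 2, -3, 0], [-2, 0, 4, 0, 0, 0], [6, 2, 0, 2, 1, 2]].
There the 3×3 minor on rows k ∈ {0, 1, 2}, columns (i,j) ∈ {(0,0), (0,1), (0,2)} is det [[0, -6, 8], [-2, 0, 4], [6, 2, 0]] = -176 ≠ 0, so this unfolding has rank ≥ 3; CP rank is at least every unfolding rank, so rank(T) ≥ 3. (Unfolding ranks only ever bound the CP rank from below — rank(T) can be strictly larger than all of them — so the matching upper bound has to come from an explicit 3-term decomposition.)
Upper bound: T is a sum of 3 rank-1 terms, T = [1, 0] ⊗ [1, 0, -2] ⊗ [-4, -2, 2] + [2, 1] ⊗ [0, 2, 1] ⊗ [-2, 0, 0] + [2, 1] ⊗ [2, 1, 2] ⊗ [1, 0, 1] (written with every a and b primitive with positive leading entry and the scale carried by c; CP decompositions are not unique, and this one is verified by expanding entrywise), so rank(T) ≤ 3.
These bounds meet, so rank(T) = 3.

3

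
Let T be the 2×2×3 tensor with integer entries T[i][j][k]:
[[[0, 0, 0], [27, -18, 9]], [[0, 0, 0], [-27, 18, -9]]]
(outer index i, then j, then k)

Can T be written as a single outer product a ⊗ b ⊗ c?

Yes

If T = a ⊗ b ⊗ c then every fibre of T is a multiple of the corresponding factor, so read the factors off the fibres through the nonzero entry T[0,1,0] = 27.
The mode-1 fibre T[:,1,0] = [27, -27] gives a = [1, -1] (primitive direction); the mode-2 fibre T[0,:,0] = [0, 27] gives b = [0, 1]; then c[k] = T[0,1,k] / (a[0]·b[1]) = [27, -18, 9] / 1 = [27, -18, 9].
Expanding [1, -1] ⊗ [0, 1] ⊗ [27, -18, 9] reproduces all 12 entries of T, so T = [1, -1] ⊗ [0, 1] ⊗ [27, -18, 9] and rank(T) ≤ 1.
Equivalently every frontal slice T[:,:,k] is c[k] times the rank-1 matrix [1, -1] ⊗ [0, 1]. So T has rank 1 (it is nonzero).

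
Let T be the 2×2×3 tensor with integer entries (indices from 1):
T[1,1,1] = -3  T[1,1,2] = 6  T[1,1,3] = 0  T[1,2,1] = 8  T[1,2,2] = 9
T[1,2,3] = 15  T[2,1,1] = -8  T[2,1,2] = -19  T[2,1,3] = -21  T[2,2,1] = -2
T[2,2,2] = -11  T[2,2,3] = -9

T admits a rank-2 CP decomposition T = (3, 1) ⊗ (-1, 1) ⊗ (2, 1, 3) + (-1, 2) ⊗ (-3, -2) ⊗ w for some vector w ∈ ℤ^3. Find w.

w = (1, 3, 3)

Subtract the known terms from T to get the rank-1 residual R = (-1, 2) ⊗ (-3, -2) ⊗ w, so R[i,j,k] = a[i]·b[j]·w[k]. Pick indices with nonzero a[1]·b[1] = (-1)·(-3) = 3. Only the fibre through (1,1,·) is needed: R[1,1,:] = T[1,1,:] − Σₗ aₗ[1]bₗ[1]cₗ = [-3, 6, 0] − (3)·(-1)·(2, 1, 3) = [3, 9, 9]. Then w[k] = R[1,1,k] / 3 for each k, giving w = [3, 9, 9] / 3 = (1, 3, 3).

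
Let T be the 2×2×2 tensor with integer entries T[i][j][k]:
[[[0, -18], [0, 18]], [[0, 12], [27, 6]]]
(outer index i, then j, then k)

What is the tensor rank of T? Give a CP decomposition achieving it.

rank(T) = 2

Lower bound: the mode-2 unfolding of T (rows indexed by j, columns by (i,k) = (0,0), (0,1), (1,0), (1,1)) is [[0, -18, 0, 12], [0, 18, 27, 6]].
There the 2×2 minor on rows j ∈ {0, 1}, columns (i,k) ∈ {(0,1), (1,0)} is det [[-18, 0], [18, 27]] = -486 ≠ 0, so this unfolding has rank ≥ 2; CP rank is at least every unfolding rank, so rank(T) ≥ 2. (Flattening ranks never certify an upper bound on CP rank; for that we must actually write T with 2 rank-1 terms.)
Upper bound — finding two terms. Write S_k = T[:,:,k] for the frontal slices: S₀ = [[0, 0], [0, 27]], S₁ = [[-18, 18], [12, 6]].
If T = a₁ ∘ b₁ ∘ c₁ + a₂ ∘ b₂ ∘ c₂ then each S_k = c₁[k]·a₁b₁ᵀ + c₂[k]·a₂b₂ᵀ. S₀ and S₁ are linearly independent, so a₁b₁ᵀ and a₂b₂ᵀ must span the same plane of matrices: they are the rank-1 matrices of the form x·S₀ + y·S₁.
det(x·S₀ + y·S₁) is −486·xy − 324·y² = (-162)·(3·x + 2·y)(y), vanishing at (x:y) = (2:-3) and (1:0).
M₁ = 2·S₀ − 3·S₁ = [[54, -54], [-36, 36]] = 18·(3, -2)(1, -1)ᵀ and M₂ = S₀ = [[0, 0], [0, 27]] = 27·(0, 1)(0, 1)ᵀ, so take a₁ = (3, -2), b₁ = (1, -1), a₂ = (0, 1), b₂ = (0, 1).
Each slice is an integer combination of E₁ = a₁b₁ᵀ and E₂ = a₂b₂ᵀ: S₀ = 27·E₂, S₁ = −6·E₁ + 18·E₂; reading off coefficients, c₁ = (0, -6) and c₂ = (27, 18).
Hence T = (3, -2) ∘ (1, -1) ∘ (0, -6) + (0, 1) ∘ (0, 1) ∘ (27, 18), so rank(T) ≤ 2.
These bounds meet, so rank(T) = 2.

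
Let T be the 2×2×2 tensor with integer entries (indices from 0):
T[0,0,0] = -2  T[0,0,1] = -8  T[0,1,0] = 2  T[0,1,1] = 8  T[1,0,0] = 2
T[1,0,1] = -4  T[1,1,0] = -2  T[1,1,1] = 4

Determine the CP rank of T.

Lower bound: the mode-3 unfolding of T (rows indexed by k, columns by (i,j) = (0,0), (0,1), (1,0), (1,1)) is [[-2, 2, 2, -2], [-8, 8, -4, 4]].
There the 2×2 minor on rows k ∈ {0, 1}, columns (i,j) ∈ {(0,0), (1,0)} is det [[-2, 2], [-8, -4]] = 24 ≠ 0, so this unfolding has rank ≥ 2; CP rank is at least every unfolding rank, so rank(T) ≥ 2. (Unfolding ranks only ever bound the CP rank from below — rank(T) can be strictly larger than all of them — so the matching upper bound has to come from an explicit 2-term decomposition.)
Upper bound — finding two terms. Every mode-2 slice of T is a multiple of one matrix: T[:,j,:] = b[j]·M with b = (1, -1) and M = [[-2, -8], [2, -4]] (rows indexed by i, columns by k). So it suffices to write M as a sum of two rank-1 matrices.
Splitting M by its rows (i = 0, 1), M = (1, 0)(-2, -8)ᵀ + (0, 1)(2, -4)ᵀ.
Hence T = (1, 0) ⊗ (1, -1) ⊗ (-2, -8) + (0, 1) ⊗ (1, -1) ⊗ (2, -4), so rank(T) ≤ 2.
These bounds meet, so rank(T) = 2.

2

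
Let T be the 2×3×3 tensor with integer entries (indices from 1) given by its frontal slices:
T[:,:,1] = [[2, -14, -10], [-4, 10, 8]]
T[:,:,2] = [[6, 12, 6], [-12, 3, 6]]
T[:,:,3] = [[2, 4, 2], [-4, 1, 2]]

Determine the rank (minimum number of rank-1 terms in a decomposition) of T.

2

Lower bound: the mode-1 unfolding of T (rows indexed by i, columns by (j,k) = (1,1), (1,2), (1,3), (2,1), (2,2), (2,3), (3,1), (3,2), (3,3)) is [[2, 6, 2, -14, 12, 4, -10, 6, 2], [-4, -12, -4, 10, 3, 1, 8, 6, 2]].
There the 2×2 minor on rows i ∈ {1, 2}, columns (j,k) ∈ {(1,1), (2,1)} is det [[2, -14], [-4, 10]] = -36 ≠ 0, so this unfolding has rank ≥ 2; CP rank is at least every unfolding rank, so rank(T) ≥ 2. (Flattening ranks never certify an upper bound on CP rank; for that we must actually write T with 2 rank-1 terms.)
Upper bound — finding two terms. Write S_k = T[:,:,k] for the frontal slices: S₁ = [[2, -14, -10], [-4, 10, 8]], S₂ = [[6, 12, 6], [-12, 3, 6]], S₃ = [[2, 4, 2], [-4, 1, 2]].
If T = a₁ ∘ b₁ ∘ c₁ + a₂ ∘ b₂ ∘ c₂ then each S_k = c₁[k]·a₁b₁ᵀ + c₂[k]·a₂b₂ᵀ. S₁ and S₂ are linearly independent, so a₁b₁ᵀ and a₂b₂ᵀ must span the same plane of matrices: they are the rank-1 matrices of the form x·S₁ + y·S₂.
The 2×2 minor of x·S₁ + y·S₂ on rows {1,2}, columns {1,2} is −36·x² − 54·xy + 162·y² = (-18)·(2·x − 3·y)(x + 3·y), vanishing at (x:y) = (3:2) and (3:-1).
M₁ = 3·S₁ + 2·S₂ = [[18, -18, -18], [-36, 36, 36]] = 18·[1, -2][1, -1, -1]ᵀ and M₂ = 3·S₁ − S₂ = [[0, -54, -36], [0, 27, 18]] = (-9)·[2, -1][0, 3, 2]ᵀ, so take a₁ = [1, -2], b₁ = [1, -1, -1], a₂ = [2, -1], b₂ = [0, 3, 2].
Each slice is an integer combination of E₁ = a₁b₁ᵀ and E₂ = a₂b₂ᵀ: S₁ = 2·E₁ − 2·E₂, S₂ = 6·E₁ + 3·E₂, S₃ = 2·E₁ + E₂; reading off coefficients, c₁ = [2, 6, 2] and c₂ = [-2, 3, 1].
Hence T = [1, -2] ∘ [1, -1, -1] ∘ [2, 6, 2] + [2, -1] ∘ [0, 3, 2] ∘ [-2, 3, 1], so rank(T) ≤ 2.
These bounds meet, so rank(T) = 2.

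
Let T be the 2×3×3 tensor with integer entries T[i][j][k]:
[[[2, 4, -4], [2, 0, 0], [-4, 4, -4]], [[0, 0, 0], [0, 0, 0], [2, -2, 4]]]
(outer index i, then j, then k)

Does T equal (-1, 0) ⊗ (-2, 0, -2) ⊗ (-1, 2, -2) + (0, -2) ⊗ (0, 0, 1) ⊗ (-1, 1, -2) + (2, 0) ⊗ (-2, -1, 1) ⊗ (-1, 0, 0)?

Yes

Reconstruct entrywise from the claimed factors. For example, T[0,0,1] = 4 and Σₗ aₗ[0]bₗ[0]cₗ[1] = (-1)·(-2)·(2) + (0)·(0)·(1) + (2)·(-2)·(0) = 4; checking all 18 entries, every one matches. The claim holds.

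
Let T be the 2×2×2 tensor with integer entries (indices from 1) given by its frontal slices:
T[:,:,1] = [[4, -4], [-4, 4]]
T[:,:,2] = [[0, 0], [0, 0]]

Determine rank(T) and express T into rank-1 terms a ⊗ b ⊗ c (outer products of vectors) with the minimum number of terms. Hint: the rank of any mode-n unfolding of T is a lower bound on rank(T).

rank(T) = 1

Lower bound: T ≠ 0 (e.g. T[1,1,1] = 4), so rank(T) ≥ 1.
Upper bound: if T = a ⊗ b ⊗ c then every fibre of T is a multiple of the corresponding factor, so read the factors off the fibres through the nonzero entry T[1,1,1] = 4.
The mode-1 fibre T[:,1,1] = [4, -4] gives a = (1, -1) (primitive direction); the mode-2 fibre T[1,:,1] = [4, -4] gives b = (1, -1); then c[k] = T[1,1,k] / (a[1]·b[1]) = [4, 0] / 1 = (4, 0).
Expanding (1, -1) ⊗ (1, -1) ⊗ (4, 0) reproduces all 8 entries of T, so T = (1, -1) ⊗ (1, -1) ⊗ (4, 0) and rank(T) ≤ 1.
These bounds meet, so rank(T) = 1.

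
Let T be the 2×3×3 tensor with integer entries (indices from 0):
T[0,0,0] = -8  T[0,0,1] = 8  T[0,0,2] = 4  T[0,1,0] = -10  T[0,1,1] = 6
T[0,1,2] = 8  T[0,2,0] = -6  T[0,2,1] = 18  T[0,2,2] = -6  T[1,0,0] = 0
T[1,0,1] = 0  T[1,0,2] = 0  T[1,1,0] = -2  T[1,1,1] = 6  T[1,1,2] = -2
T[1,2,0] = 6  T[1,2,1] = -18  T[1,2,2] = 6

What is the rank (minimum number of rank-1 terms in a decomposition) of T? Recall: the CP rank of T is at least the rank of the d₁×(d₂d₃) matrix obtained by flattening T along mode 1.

Lower bound: in the mode-3 unfolding of T (rows indexed by k, columns by (i,j)) the 2×2 minor on rows k ∈ {0, 1}, columns (i,j) ∈ {(0,0), (0,1)} is det [[-8, -10], [8, 6]] = 32 ≠ 0, so that unfolding has rank ≥ 2 and hence rank(T) ≥ 2 (CP rank is at least every unfolding rank, though it can be larger).
Upper bound: with S_k = T[:,:,k], the two rank-1 terms a₁b₁ᵀ, a₂b₂ᵀ are the rank-1 members of the pencil x·S₀ + y·S₁.
The 2×2 minor of x·S₀ + y·S₁ on rows {0,1}, columns {0,1} is 16·x² − 64·xy + 48·y² = 16·(x − 3·y)(x − y), vanishing at (x:y) = (3:1) and (1:1).
M₁ = 3·S₀ + S₁ = [[-16, -24, 0], [0, 0, 0]] = (-8)·(1, 0)(2, 3, 0)ᵀ and M₂ = S₀ + S₁ = [[0, -4, 12], [0, 4, -12]] = (-4)·(1, -1)(0, 1, -3)ᵀ, so take a₁ = (1, 0), b₁ = (2, 3, 0), a₂ = (1, -1), b₂ = (0, 1, -3).
Each slice is an integer combination of E₁ = a₁b₁ᵀ and E₂ = a₂b₂ᵀ: S₀ = −4·E₁ + 2·E₂, S₁ = 4·E₁ − 6·E₂, S₂ = 2·E₁ + 2·E₂; reading off coefficients, c₁ = (-4, 4, 2) and c₂ = (2, -6, 2).
Hence T = (1, 0) (x) (2, 3, 0) (x) (-4, 4, 2) + (1, -1) (x) (0, 1, -3) (x) (2, -6, 2), so rank(T) ≤ 2.
These bounds meet, so rank(T) = 2.

2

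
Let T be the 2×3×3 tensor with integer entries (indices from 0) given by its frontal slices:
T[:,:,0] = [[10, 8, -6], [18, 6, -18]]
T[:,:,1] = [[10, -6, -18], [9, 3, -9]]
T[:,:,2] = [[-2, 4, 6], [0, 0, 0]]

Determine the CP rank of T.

2

Lower bound: the mode-2 unfolding of T (rows indexed by j, columns by (i,k) = (0,0), (0,1), (0,2), (1,0), (1,1), (1,2)) is [[10, 10, -2, 18, 9, 0], [8, -6, 4, 6, 3, 0], [-6, -18, 6, -18, -9, 0]].
There the 2×2 minor on rows j ∈ {0, 1}, columns (i,k) ∈ {(0,0), (0,1)} is det [[10, 10], [8, -6]] = -140 ≠ 0, so this unfolding has rank ≥ 2; CP rank is at least every unfolding rank, so rank(T) ≥ 2. (Flattening ranks never certify an upper bound on CP rank; for that we must actually write T with 2 rank-1 terms.)
Upper bound — finding two terms. Write S_k = T[:,:,k] for the frontal slices: S₀ = [[10, 8, -6], [18, 6, -18]], S₁ = [[10, -6, -18], [9, 3, -9]], S₂ = [[-2, 4, 6], [0, 0, 0]].
If T = a₁ (x) b₁ (x) c₁ + a₂ (x) b₂ (x) c₂ then each S_k = c₁[k]·a₁b₁ᵀ + c₂[k]·a₂b₂ᵀ. S₀ and S₁ are linearly independent, so a₁b₁ᵀ and a₂b₂ᵀ must span the same plane of matrices: they are the rank-1 matrices of the form x·S₀ + y·S₁.
The 2×2 minor of x·S₀ + y·S₁ on rows {0,1}, columns {0,1} is −84·x² + 126·xy + 84·y² = (-42)·(x − 2·y)(2·x + y), vanishing at (x:y) = (2:1) and (1:-2).
M₁ = 2·S₀ + S₁ = [[30, 10, -30], [45, 15, -45]] = 5·[2, 3][3, 1, -3]ᵀ and M₂ = S₀ − 2·S₁ = [[-10, 20, 30], [0, 0, 0]] = (-10)·[1, 0][1, -2, -3]ᵀ, so take a₁ = [2, 3], b₁ = [3, 1, -3], a₂ = [1, 0], b₂ = [1, -2, -3].
Each slice is an integer combination of E₁ = a₁b₁ᵀ and E₂ = a₂b₂ᵀ: S₀ = 2·E₁ − 2·E₂, S₁ = E₁ + 4·E₂, S₂ = −2·E₂; reading off coefficients, c₁ = [2, 1, 0] and c₂ = [-2, 4, -2].
Hence T = [2, 3] (x) [3, 1, -3] (x) [2, 1, 0] + [1, 0] (x) [1, -2, -3] (x) [-2, 4, -2], so rank(T) ≤ 2.
These bounds meet, so rank(T) = 2.
Check entry T[0,2,2] = 6: (2)·(-3)·(0) + (1)·(-3)·(-2) = 6.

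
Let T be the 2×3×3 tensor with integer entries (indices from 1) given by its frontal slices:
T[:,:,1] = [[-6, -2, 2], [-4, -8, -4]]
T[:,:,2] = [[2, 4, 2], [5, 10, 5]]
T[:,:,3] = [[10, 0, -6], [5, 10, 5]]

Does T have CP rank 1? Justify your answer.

The mode-3 unfolding of T (rows indexed by k, columns by (i,j) = (1,1), (1,2), (1,3), (2,1), (2,2), (2,3)) is [[-6, -2, 2, -4, -8, -4], [2, 4, 2, 5, 10, 5], [10, 0, -6, 5, 10, 5]].
There the 3×3 minor on rows k ∈ {1, 2, 3}, columns (i,j) ∈ {(1,1), (1,2), (2,1)} is det [[-6, -2, -4], [2, 4, 5], [10, 0, 5]] = -40 ≠ 0, so this unfolding has rank ≥ 3; CP rank is at least every unfolding rank, so rank(T) ≥ 3.
In particular rank(T) ≥ 3 > 1, so T is not rank-1.

No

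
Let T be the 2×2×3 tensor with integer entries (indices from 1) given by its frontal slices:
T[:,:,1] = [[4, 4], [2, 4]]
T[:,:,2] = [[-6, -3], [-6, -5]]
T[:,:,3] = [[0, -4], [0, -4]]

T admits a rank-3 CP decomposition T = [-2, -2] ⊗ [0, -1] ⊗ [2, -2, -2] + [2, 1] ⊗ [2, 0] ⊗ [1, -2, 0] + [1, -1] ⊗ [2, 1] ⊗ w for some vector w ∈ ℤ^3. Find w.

Subtract the known terms from T to get the rank-1 residual R = [1, -1] ⊗ [2, 1] ⊗ w, so R[i,j,k] = a[i]·b[j]·w[k]. Pick indices with nonzero a[1]·b[1] = (1)·(2) = 2. Only the fibre through (1,1,·) is needed: R[1,1,:] = T[1,1,:] − Σₗ aₗ[1]bₗ[1]cₗ = [4, -6, 0] − (-2)·(0)·[2, -2, -2] − (2)·(2)·[1, -2, 0] = [0, 2, 0]. Then w[k] = R[1,1,k] / 2 for each k, giving w = [0, 2, 0] / 2 = [0, 1, 0].

w = [0, 1, 0]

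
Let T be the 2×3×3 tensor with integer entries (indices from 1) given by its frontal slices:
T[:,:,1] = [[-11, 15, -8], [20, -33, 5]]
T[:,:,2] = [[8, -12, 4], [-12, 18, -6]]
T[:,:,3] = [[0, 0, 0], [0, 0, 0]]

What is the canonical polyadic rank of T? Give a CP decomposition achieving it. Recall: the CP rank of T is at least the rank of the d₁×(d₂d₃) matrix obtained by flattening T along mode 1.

Lower bound: the mode-1 unfolding of T (rows indexed by i, columns by (j,k) = (1,1), (1,2), (1,3), (2,1), (2,2), (2,3), (3,1), (3,2), (3,3)) is [[-11, 8, 0, 15, -12, 0, -8, 4, 0], [20, -12, 0, -33, 18, 0, 5, -6, 0]].
There the 2×2 minor on rows i ∈ {1, 2}, columns (j,k) ∈ {(1,1), (1,2)} is det [[-11, 8], [20, -12]] = -28 ≠ 0, so this unfolding has rank ≥ 2; CP rank is at least every unfolding rank, so rank(T) ≥ 2. (Flattening ranks never certify an upper bound on CP rank; for that we must actually write T with 2 rank-1 terms.)
Upper bound — finding two terms. Write S_k = T[:,:,k] for the frontal slices: S₁ = [[-11, 15, -8], [20, -33, 5]], S₂ = [[8, -12, 4], [-12, 18, -6]], S₃ = [[0, 0, 0], [0, 0, 0]].
If T = a₁ (x) b₁ (x) c₁ + a₂ (x) b₂ (x) c₂ then each S_k = c₁[k]·a₁b₁ᵀ + c₂[k]·a₂b₂ᵀ. S₁ and S₂ are linearly independent, so a₁b₁ᵀ and a₂b₂ᵀ must span the same plane of matrices: they are the rank-1 matrices of the form x·S₁ + y·S₂.
The 2×2 minor of x·S₁ + y·S₂ on rows {1,2}, columns {1,2} is 63·x² − 42·xy = 21·(3·x − 2·y)(x), vanishing at (x:y) = (2:3) and (0:1).
M₁ = 2·S₁ + 3·S₂ = [[2, -6, -4], [4, -12, -8]] = 2·[1, 2][1, -3, -2]ᵀ and M₂ = S₂ = [[8, -12, 4], [-12, 18, -6]] = 2·[2, -3][2, -3, 1]ᵀ, so take a₁ = [1, 2], b₁ = [1, -3, -2], a₂ = [2, -3], b₂ = [2, -3, 1].
Each slice is an integer combination of E₁ = a₁b₁ᵀ and E₂ = a₂b₂ᵀ: S₁ = E₁ − 3·E₂, S₂ = 2·E₂, S₃ = 0; reading off coefficients, c₁ = [1, 0, 0] and c₂ = [-3, 2, 0].
Hence T = [1, 2] (x) [1, -3, -2] (x) [1, 0, 0] + [2, -3] (x) [2, -3, 1] (x) [-3, 2, 0], so rank(T) ≤ 2.
These bounds meet, so rank(T) = 2.

rank(T) = 2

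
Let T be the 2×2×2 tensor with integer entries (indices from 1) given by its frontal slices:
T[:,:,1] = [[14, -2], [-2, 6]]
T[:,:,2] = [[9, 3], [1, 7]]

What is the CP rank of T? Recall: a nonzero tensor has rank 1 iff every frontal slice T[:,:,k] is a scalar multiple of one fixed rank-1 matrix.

Lower bound: the mode-1 unfolding of T (rows indexed by i, columns by (j,k) = (1,1), (1,2), (2,1), (2,2)) is [[14, 9, -2, 3], [-2, 1, 6, 7]].
There the 2×2 minor on rows i ∈ {1, 2}, columns (j,k) ∈ {(1,1), (1,2)} is det [[14, 9], [-2, 1]] = 32 ≠ 0, so this unfolding has rank ≥ 2; CP rank is at least every unfolding rank, so rank(T) ≥ 2. (This is only a lower bound: in general the CP rank may exceed every unfolding rank, so we still need to exhibit 2 rank-1 terms summing to T.)
Upper bound — finding two terms. Write S_k = T[:,:,k] for the frontal slices: S₁ = [[14, -2], [-2, 6]], S₂ = [[9, 3], [1, 7]].
If T = a₁ (x) b₁ (x) c₁ + a₂ (x) b₂ (x) c₂ then each S_k = c₁[k]·a₁b₁ᵀ + c₂[k]·a₂b₂ᵀ. S₁ and S₂ are linearly independent, so a₁b₁ᵀ and a₂b₂ᵀ must span the same plane of matrices: they are the rank-1 matrices of the form x·S₁ + y·S₂.
det(x·S₁ + y·S₂) is 80·x² + 160·xy + 60·y² = 20·(2·x + 3·y)(2·x + y), vanishing at (x:y) = (3:-2) and (1:-2).
M₁ = 3·S₁ − 2·S₂ = [[24, -12], [-8, 4]] = 4·[3, -1][2, -1]ᵀ and M₂ = S₁ − 2·S₂ = [[-4, -8], [-4, -8]] = (-4)·[1, 1][1, 2]ᵀ, so take a₁ = [3, -1], b₁ = [2, -1], a₂ = [1, 1], b₂ = [1, 2].
Each slice is an integer combination of E₁ = a₁b₁ᵀ and E₂ = a₂b₂ᵀ: S₁ = 2·E₁ + 2·E₂, S₂ = E₁ + 3·E₂; reading off coefficients, c₁ = [2, 1] and c₂ = [2, 3].
Hence T = [3, -1] (x) [2, -1] (x) [2, 1] + [1, 1] (x) [1, 2] (x) [2, 3], so rank(T) ≤ 2.
These bounds meet, so rank(T) = 2.

2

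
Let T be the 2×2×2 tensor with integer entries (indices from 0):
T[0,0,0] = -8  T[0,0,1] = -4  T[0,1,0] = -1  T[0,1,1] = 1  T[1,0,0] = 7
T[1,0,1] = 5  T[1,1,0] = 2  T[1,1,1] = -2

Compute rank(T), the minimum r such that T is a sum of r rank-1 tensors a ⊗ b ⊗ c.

2

Lower bound: the mode-2 unfolding of T (rows indexed by j, columns by (i,k) = (0,0), (0,1), (1,0), (1,1)) is [[-8, -4, 7, 5], [-1, 1, 2, -2]].
There the 2×2 minor on rows j ∈ {0, 1}, columns (i,k) ∈ {(0,0), (0,1)} is det [[-8, -4], [-1, 1]] = -12 ≠ 0, so this unfolding has rank ≥ 2; CP rank is at least every unfolding rank, so rank(T) ≥ 2. (This is only a lower bound: in general the CP rank may exceed every unfolding rank, so we still need to exhibit 2 rank-1 terms summing to T.)
Upper bound — finding two terms. Write S_k = T[:,:,k] for the frontal slices: S₀ = [[-8, -1], [7, 2]], S₁ = [[-4, 1], [5, -2]].
If T = a₁ ⊗ b₁ ⊗ c₁ + a₂ ⊗ b₂ ⊗ c₂ then each S_k = c₁[k]·a₁b₁ᵀ + c₂[k]·a₂b₂ᵀ. S₀ and S₁ are linearly independent, so a₁b₁ᵀ and a₂b₂ᵀ must span the same plane of matrices: they are the rank-1 matrices of the form x·S₀ + y·S₁.
det(x·S₀ + y·S₁) is −9·x² + 6·xy + 3·y² = (-3)·(x − y)(3·x + y), vanishing at (x:y) = (1:1) and (1:-3).
M₁ = S₀ + S₁ = [[-12, 0], [12, 0]] = (-12)·(1, -1)(1, 0)ᵀ and M₂ = S₀ − 3·S₁ = [[4, -4], [-8, 8]] = 4·(1, -2)(1, -1)ᵀ, so take a₁ = (1, -1), b₁ = (1, 0), a₂ = (1, -2), b₂ = (1, -1).
Each slice is an integer combination of E₁ = a₁b₁ᵀ and E₂ = a₂b₂ᵀ: S₀ = −9·E₁ + E₂, S₁ = −3·E₁ − E₂; reading off coefficients, c₁ = (-9, -3) and c₂ = (1, -1).
Hence T = (1, -1) ⊗ (1, 0) ⊗ (-9, -3) + (1, -2) ⊗ (1, -1) ⊗ (1, -1), so rank(T) ≤ 2.
These bounds meet, so rank(T) = 2.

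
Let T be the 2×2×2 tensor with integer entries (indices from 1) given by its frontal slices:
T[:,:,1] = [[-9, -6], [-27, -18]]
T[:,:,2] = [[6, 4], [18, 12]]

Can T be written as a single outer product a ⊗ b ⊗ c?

Yes

If T = a ⊗ b ⊗ c then every fibre of T is a multiple of the corresponding factor, so read the factors off the fibres through the nonzero entry T[1,1,1] = -9.
The mode-1 fibre T[:,1,1] = [-9, -27] gives a = (1, 3) (primitive direction); the mode-2 fibre T[1,:,1] = [-9, -6] gives b = (3, 2); then c[k] = T[1,1,k] / (a[1]·b[1]) = [-9, 6] / 3 = (-3, 2).
Expanding (1, 3) ⊗ (3, 2) ⊗ (-3, 2) reproduces all 8 entries of T, so T = (1, 3) ⊗ (3, 2) ⊗ (-3, 2) and rank(T) ≤ 1.
Equivalently every frontal slice T[:,:,k] is c[k] times the rank-1 matrix (1, 3) ⊗ (3, 2). So T has rank 1 (it is nonzero).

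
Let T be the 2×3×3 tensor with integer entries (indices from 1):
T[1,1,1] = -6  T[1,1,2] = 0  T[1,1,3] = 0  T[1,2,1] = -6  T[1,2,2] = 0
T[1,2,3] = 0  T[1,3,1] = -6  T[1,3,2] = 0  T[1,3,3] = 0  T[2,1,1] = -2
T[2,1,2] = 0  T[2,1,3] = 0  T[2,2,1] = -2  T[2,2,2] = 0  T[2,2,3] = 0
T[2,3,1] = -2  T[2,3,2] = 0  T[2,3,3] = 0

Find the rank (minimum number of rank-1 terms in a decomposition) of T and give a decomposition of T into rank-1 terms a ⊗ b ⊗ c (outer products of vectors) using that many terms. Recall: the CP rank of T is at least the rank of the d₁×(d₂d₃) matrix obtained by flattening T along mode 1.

rank(T) = 1

Lower bound: T ≠ 0 (e.g. T[1,1,1] = -6), so rank(T) ≥ 1.
Upper bound: the mode-1 fibre T[:,1,1] = [-6, -2] gives a = (3, 1) (primitive direction); the mode-2 fibre T[1,:,1] = [-6, -6, -6] gives b = (1, 1, 1); then c[k] = T[1,1,k] / (a[1]·b[1]) = [-6, 0, 0] / 3 = (-2, 0, 0).
Expanding (3, 1) ⊗ (1, 1, 1) ⊗ (-2, 0, 0) reproduces all 18 entries of T, so T = (3, 1) ⊗ (1, 1, 1) ⊗ (-2, 0, 0) and rank(T) ≤ 1.
These bounds meet, so rank(T) = 1.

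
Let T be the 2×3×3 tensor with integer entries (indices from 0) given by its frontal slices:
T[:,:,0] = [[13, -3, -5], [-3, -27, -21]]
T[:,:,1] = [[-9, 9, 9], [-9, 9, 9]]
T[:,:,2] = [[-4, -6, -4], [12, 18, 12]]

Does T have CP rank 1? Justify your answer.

The mode-3 unfolding of T (rows indexed by k, columns by (i,j) = (0,0), (0,1), (0,2), (1,0), (1,1), (1,2)) is [[13, -3, -5, -3, -27, -21], [-9, 9, 9, -9, 9, 9], [-4, -6, -4, 12, 18, 12]].
There the 2×2 minor on rows k ∈ {0, 1}, columns (i,j) ∈ {(0,0), (0,1)} is det [[13, -3], [-9, 9]] = 90 ≠ 0, so this unfolding has rank ≥ 2; CP rank is at least every unfolding rank, so rank(T) ≥ 2.
In particular rank(T) ≥ 2 > 1, so T is not rank-1.

No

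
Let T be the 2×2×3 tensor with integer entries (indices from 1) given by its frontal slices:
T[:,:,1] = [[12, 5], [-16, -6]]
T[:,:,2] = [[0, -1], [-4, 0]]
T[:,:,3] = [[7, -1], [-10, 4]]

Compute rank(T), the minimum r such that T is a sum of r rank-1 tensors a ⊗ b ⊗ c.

Lower bound: the mode-3 unfolding of T (rows indexed by k, columns by (i,j) = (1,1), (1,2), (2,1), (2,2)) is [[12, 5, -16, -6], [0, -1, -4, 0], [7, -1, -10, 4]].
There the 3×3 minor on rows k ∈ {1, 2, 3}, columns (i,j) ∈ {(1,1), (1,2), (2,1)} is det [[12, 5, -16], [0, -1, -4], [7, -1, -10]] = -180 ≠ 0, so this unfolding has rank ≥ 3; CP rank is at least every unfolding rank, so rank(T) ≥ 3. (Unfolding ranks only ever bound the CP rank from below — rank(T) can be strictly larger than all of them — so the matching upper bound has to come from an explicit 3-term decomposition.)
Upper bound: T is a sum of 3 rank-1 terms, T = [1, -2] ⊗ [1, 1] ⊗ [2, 2, -1] + [1, -2] ⊗ [2, -1] ⊗ [1, 1, 2] + [1, -1] ⊗ [2, 1] ⊗ [4, -2, 2] (one valid choice — decompositions are not unique — normalised so each a, b is primitive with positive first nonzero entry; check it by expanding all entries), so rank(T) ≤ 3.
These bounds meet, so rank(T) = 3.

3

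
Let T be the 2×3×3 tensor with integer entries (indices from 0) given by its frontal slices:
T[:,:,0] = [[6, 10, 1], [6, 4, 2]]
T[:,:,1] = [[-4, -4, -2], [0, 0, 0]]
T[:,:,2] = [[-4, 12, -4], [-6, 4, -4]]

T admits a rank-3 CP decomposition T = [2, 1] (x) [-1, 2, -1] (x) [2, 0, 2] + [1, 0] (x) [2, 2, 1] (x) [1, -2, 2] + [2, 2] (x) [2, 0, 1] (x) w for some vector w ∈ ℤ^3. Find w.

Subtract the known terms from T to get the rank-1 residual R = [2, 2] (x) [2, 0, 1] (x) w, so R[i,j,k] = a[i]·b[j]·w[k]. Pick indices with nonzero a[0]·b[0] = (2)·(2) = 4. Only the fibre through (0,0,·) is needed: R[0,0,:] = T[0,0,:] − Σₗ aₗ[0]bₗ[0]cₗ = [6, -4, -4] − (2)·(-1)·[2, 0, 2] − (1)·(2)·[1, -2, 2] = [8, 0, -4]. Then w[k] = R[0,0,k] / 4 for each k, giving w = [8, 0, -4] / 4 = [2, 0, -1].

w = [2, 0, -1]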